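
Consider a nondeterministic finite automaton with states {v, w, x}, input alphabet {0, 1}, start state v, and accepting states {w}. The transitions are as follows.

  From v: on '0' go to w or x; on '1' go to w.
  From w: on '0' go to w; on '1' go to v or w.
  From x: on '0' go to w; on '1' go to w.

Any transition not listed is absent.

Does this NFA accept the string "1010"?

Yes

Start in {v}.
Read '1': v→{w}; now {w}.
Read '0': w→{w}; now {w}.
Read '1': w→{v, w}; now {v, w}.
Read '0': v→{w, x}, w→{w}; now {w, x}.
The final set {w, x} contains the accepting state w.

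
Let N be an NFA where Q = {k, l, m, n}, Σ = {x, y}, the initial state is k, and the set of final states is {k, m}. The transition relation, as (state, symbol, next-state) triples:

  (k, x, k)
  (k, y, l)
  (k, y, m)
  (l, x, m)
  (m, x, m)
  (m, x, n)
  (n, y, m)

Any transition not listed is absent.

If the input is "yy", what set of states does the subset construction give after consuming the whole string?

∅

Start in {k}.
Read 'y': {k} → {l, m}.
Read 'y': {l, m} → ∅.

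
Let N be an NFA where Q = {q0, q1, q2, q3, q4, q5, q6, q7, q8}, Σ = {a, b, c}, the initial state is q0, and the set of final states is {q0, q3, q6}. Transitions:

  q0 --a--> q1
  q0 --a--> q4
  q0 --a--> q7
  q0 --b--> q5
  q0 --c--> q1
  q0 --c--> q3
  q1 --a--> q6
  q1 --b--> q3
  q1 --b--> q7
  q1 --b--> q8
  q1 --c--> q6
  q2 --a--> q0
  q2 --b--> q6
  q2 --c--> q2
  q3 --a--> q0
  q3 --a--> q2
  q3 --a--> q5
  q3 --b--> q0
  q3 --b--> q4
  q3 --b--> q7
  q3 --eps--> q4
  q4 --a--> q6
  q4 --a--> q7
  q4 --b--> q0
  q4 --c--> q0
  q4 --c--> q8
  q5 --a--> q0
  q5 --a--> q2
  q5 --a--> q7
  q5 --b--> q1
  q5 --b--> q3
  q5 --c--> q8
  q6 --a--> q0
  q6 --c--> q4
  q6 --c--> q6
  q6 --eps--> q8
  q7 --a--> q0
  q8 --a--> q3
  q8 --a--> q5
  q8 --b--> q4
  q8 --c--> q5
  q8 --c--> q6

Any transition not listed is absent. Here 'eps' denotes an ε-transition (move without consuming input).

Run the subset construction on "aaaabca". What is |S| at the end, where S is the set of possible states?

9

Start in {q0}.
Read 'a': q0→{q1, q4, q7}; now {q1, q4, q7}.
Read 'a': q1→{q6}, q4→{q6, q7}, q7→{q0}; union {q0, q6, q7}; ε-closure = {q0, q6, q7, q8}.
Read 'a': q0→{q1, q4, q7}, q6→{q0}, q7→{q0}, q8→{q3, q5}; now {q0, q1, q3, q4, q5, q7}.
Read 'a': q0→{q1, q4, q7}, q1→{q6}, q3→{q0, q2, q5}, q4→{q6, q7}, q5→{q0, q2, q7}, q7→{q0}; union {q0, q1, q2, q4, q5, q6, q7}; ε-closure = {q0, q1, q2, q4, q5, q6, q7, q8}.
Read 'b': q0→{q5}, q1→{q3, q7, q8}, q2→{q6}, q4→{q0}, q5→{q1, q3}, q6→∅, q7→∅, q8→{q4}; now {q0, q1, q3, q4, q5, q6, q7, q8}.
Read 'c': q0→{q1, q3}, q1→{q6}, q3→∅, q4→{q0, q8}, q5→{q8}, q6→{q4, q6}, q7→∅, q8→{q5, q6}; now {q0, q1, q3, q4, q5, q6, q8}.
Read 'a': q0→{q1, q4, q7}, q1→{q6}, q3→{q0, q2, q5}, q4→{q6, q7}, q5→{q0, q2, q7}, q6→{q0}, q8→{q3, q5}; union {q0, q1, q2, q3, q4, q5, q6, q7}; ε-closure = {q0, q1, q2, q3, q4, q5, q6, q7, q8}.
That set has 9 states.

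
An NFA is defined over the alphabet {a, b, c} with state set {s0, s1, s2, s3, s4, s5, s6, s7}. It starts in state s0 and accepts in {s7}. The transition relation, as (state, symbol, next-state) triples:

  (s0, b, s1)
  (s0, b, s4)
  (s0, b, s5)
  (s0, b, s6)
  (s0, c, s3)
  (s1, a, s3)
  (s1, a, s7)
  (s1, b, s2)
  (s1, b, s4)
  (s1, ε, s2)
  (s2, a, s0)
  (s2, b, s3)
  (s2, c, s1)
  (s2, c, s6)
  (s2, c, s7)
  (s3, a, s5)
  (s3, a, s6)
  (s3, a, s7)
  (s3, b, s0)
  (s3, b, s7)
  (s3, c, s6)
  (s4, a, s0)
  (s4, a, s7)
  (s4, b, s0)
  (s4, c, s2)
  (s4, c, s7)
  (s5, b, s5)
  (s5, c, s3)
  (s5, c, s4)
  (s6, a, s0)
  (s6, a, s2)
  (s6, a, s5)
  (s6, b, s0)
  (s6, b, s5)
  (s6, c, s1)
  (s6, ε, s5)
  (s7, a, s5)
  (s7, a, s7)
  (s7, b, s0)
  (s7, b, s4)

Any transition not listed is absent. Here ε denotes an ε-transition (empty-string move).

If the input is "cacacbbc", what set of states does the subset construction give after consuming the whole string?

Start in {s0}.
Read 'c': {s0} → {s3}.
Read 'a': {s3} → {s5, s6, s7}.
Read 'c': {s5, s6, s7} → {s1, s2, s3, s4}.
Read 'a': {s1, s2, s3, s4} → {s0, s3, s5, s6, s7}.
Read 'c': {s0, s3, s5, s6, s7} → {s1, s2, s3, s4, s5, s6}.
Read 'b': {s1, s2, s3, s4, s5, s6} → {s0, s2, s3, s4, s5, s7}.
Read 'b': {s0, s2, s3, s4, s5, s7} → {s0, s1, s2, s3, s4, s5, s6, s7}.
Read 'c': {s0, s1, s2, s3, s4, s5, s6, s7} → {s1, s2, s3, s4, s5, s6, s7}.

{s1, s2, s3, s4, s5, s6, s7}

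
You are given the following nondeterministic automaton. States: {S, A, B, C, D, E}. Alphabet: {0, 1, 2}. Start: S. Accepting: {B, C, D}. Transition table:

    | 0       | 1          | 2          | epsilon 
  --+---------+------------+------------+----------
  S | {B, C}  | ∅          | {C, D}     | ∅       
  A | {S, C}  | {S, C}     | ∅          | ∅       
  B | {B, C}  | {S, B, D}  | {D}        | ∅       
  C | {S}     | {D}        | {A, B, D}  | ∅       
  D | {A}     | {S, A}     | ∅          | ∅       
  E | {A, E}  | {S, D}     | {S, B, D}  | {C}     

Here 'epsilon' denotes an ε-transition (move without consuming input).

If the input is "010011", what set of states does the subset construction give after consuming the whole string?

Start in {S}.
Read '0': {S} → {B, C}.
Read '1': {B, C} → {S, B, D}.
Read '0': {S, B, D} → {A, B, C}.
Read '0': {A, B, C} → {S, B, C}.
Read '1': {S, B, C} → {S, B, D}.
Read '1': {S, B, D} → {S, A, B, D}.

{S, A, B, D}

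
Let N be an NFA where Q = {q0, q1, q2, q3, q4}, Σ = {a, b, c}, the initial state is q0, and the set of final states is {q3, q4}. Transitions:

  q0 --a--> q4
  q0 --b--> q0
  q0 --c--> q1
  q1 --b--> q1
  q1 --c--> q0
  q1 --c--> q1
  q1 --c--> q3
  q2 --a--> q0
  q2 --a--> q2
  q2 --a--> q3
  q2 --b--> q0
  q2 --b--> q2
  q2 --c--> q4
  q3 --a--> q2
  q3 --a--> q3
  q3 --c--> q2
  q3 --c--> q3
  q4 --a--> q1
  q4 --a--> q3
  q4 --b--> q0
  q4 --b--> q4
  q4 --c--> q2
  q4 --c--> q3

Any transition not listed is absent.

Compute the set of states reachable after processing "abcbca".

{q1, q2, q3, q4}

Start in {q0}.
Read 'a': {q0} → {q4}.
Read 'b': {q4} → {q0, q4}.
Read 'c': {q0, q4} → {q1, q2, q3}.
Read 'b': {q1, q2, q3} → {q0, q1, q2}.
Read 'c': {q0, q1, q2} → {q0, q1, q3, q4}.
Read 'a': {q0, q1, q3, q4} → {q1, q2, q3, q4}.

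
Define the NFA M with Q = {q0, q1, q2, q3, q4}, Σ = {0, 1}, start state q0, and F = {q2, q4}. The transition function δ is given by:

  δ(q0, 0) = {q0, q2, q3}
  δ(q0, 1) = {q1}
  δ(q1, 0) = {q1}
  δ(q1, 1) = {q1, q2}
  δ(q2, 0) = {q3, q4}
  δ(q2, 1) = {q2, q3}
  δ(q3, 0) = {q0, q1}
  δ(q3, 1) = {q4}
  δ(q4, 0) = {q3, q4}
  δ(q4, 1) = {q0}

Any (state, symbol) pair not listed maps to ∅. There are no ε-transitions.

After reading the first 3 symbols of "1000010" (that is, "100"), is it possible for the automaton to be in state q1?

Start in {q0}.
Read '1': q0→{q1}; now {q1}.
Read '0': q1→{q1}; now {q1}.
Read '0': q1→{q1}; now {q1}.
State q1 is in {q1}.

Yes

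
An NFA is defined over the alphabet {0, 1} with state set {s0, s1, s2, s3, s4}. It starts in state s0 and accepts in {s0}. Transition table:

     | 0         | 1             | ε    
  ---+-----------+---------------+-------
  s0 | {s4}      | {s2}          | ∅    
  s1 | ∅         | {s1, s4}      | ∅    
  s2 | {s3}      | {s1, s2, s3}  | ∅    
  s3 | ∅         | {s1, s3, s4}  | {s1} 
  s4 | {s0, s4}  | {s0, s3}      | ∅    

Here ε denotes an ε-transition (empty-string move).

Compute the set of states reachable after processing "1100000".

∅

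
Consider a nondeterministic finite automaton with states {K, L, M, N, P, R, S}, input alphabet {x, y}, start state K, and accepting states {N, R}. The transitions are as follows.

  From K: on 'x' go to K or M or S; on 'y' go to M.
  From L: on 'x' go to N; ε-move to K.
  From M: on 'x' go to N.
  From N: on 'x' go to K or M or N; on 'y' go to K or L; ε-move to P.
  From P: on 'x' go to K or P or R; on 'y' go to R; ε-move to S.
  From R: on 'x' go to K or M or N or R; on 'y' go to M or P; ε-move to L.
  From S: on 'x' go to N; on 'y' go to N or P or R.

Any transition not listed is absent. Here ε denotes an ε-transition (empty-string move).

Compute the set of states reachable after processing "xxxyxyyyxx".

Start in {K}.
Read 'x': K→{K, M, S}; now {K, M, S}.
Read 'x': K→{K, M, S}, M→{N}, S→{N}; union {K, M, N, S}; ε-closure = {K, M, N, P, S}.
Read 'x': K→{K, M, S}, M→{N}, N→{K, M, N}, P→{K, P, R}, S→{N}; union {K, M, N, P, R, S}; ε-closure = {K, L, M, N, P, R, S}.
Read 'y': K→{M}, L→∅, M→∅, N→{K, L}, P→{R}, R→{M, P}, S→{N, P, R}; union {K, L, M, N, P, R}; ε-closure = {K, L, M, N, P, R, S}.
Read 'x': K→{K, M, S}, L→{N}, M→{N}, N→{K, M, N}, P→{K, P, R}, R→{K, M, N, R}, S→{N}; union {K, M, N, P, R, S}; ε-closure = {K, L, M, N, P, R, S}.
Read 'y': K→{M}, L→∅, M→∅, N→{K, L}, P→{R}, R→{M, P}, S→{N, P, R}; union {K, L, M, N, P, R}; ε-closure = {K, L, M, N, P, R, S}.
Read 'y': K→{M}, L→∅, M→∅, N→{K, L}, P→{R}, R→{M, P}, S→{N, P, R}; union {K, L, M, N, P, R}; ε-closure = {K, L, M, N, P, R, S}.
Read 'y': K→{M}, L→∅, M→∅, N→{K, L}, P→{R}, R→{M, P}, S→{N, P, R}; union {K, L, M, N, P, R}; ε-closure = {K, L, M, N, P, R, S}.
Read 'x': K→{K, M, S}, L→{N}, M→{N}, N→{K, M, N}, P→{K, P, R}, R→{K, M, N, R}, S→{N}; union {K, M, N, P, R, S}; ε-closure = {K, L, M, N, P, R, S}.
Read 'x': K→{K, M, S}, L→{N}, M→{N}, N→{K, M, N}, P→{K, P, R}, R→{K, M, N, R}, S→{N}; union {K, M, N, P, R, S}; ε-closure = {K, L, M, N, P, R, S}.

{K, L, M, N, P, R, S}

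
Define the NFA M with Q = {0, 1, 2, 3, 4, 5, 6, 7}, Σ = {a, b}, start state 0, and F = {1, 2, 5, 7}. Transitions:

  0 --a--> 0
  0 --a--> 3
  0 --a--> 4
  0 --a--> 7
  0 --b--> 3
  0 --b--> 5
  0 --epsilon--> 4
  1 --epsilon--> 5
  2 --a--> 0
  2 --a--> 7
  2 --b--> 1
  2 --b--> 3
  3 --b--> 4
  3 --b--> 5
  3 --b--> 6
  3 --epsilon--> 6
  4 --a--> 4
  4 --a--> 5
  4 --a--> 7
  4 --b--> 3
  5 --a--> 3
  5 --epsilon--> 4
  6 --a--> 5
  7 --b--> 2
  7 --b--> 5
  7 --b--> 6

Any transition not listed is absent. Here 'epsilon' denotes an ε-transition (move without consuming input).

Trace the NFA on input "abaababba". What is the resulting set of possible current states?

Start: ε-closure({0}) = {0, 4}.
Read 'a': {0, 4} → {0, 3, 4, 5, 6, 7}.
Read 'b': {0, 3, 4, 5, 6, 7} → {2, 3, 4, 5, 6}.
Read 'a': {2, 3, 4, 5, 6} → {0, 3, 4, 5, 6, 7}.
Read 'a': {0, 3, 4, 5, 6, 7} → {0, 3, 4, 5, 6, 7}.
Read 'b': {0, 3, 4, 5, 6, 7} → {2, 3, 4, 5, 6}.
Read 'a': {2, 3, 4, 5, 6} → {0, 3, 4, 5, 6, 7}.
Read 'b': {0, 3, 4, 5, 6, 7} → {2, 3, 4, 5, 6}.
Read 'b': {2, 3, 4, 5, 6} → {1, 3, 4, 5, 6}.
Read 'a': {1, 3, 4, 5, 6} → {3, 4, 5, 6, 7}.

{3, 4, 5, 6, 7}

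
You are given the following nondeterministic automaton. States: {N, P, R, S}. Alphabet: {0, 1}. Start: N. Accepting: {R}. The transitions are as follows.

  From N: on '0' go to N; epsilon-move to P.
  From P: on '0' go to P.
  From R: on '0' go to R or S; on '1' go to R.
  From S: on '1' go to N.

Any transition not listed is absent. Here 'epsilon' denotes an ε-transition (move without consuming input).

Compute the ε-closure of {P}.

{P}

Begin with {P}.
No ε-moves leave this set, so the closure equals the set itself.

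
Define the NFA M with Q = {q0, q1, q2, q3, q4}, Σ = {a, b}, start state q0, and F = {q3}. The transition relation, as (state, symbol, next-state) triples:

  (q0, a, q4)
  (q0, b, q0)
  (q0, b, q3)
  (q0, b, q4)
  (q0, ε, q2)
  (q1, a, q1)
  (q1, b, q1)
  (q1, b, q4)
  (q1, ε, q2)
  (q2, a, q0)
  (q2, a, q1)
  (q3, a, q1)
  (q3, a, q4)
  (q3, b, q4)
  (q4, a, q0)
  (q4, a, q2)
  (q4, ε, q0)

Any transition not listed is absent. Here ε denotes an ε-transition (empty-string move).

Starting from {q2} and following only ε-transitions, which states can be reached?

{q2}

Begin with {q2}.
No ε-moves leave this set, so the closure equals the set itself.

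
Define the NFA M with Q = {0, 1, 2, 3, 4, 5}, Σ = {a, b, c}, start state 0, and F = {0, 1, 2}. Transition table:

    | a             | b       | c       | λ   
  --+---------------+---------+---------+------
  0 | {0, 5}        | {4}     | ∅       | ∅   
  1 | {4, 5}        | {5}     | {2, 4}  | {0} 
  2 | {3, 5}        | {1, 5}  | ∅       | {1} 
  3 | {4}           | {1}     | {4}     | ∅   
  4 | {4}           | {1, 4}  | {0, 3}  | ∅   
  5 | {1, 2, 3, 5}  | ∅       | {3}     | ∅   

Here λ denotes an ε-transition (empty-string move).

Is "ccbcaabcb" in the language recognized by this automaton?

Start in {0}.
Read 'c': 0→∅; now ∅.
The set is empty and remains empty for the remaining 8 symbols.
The final set ∅ contains no accepting state.

No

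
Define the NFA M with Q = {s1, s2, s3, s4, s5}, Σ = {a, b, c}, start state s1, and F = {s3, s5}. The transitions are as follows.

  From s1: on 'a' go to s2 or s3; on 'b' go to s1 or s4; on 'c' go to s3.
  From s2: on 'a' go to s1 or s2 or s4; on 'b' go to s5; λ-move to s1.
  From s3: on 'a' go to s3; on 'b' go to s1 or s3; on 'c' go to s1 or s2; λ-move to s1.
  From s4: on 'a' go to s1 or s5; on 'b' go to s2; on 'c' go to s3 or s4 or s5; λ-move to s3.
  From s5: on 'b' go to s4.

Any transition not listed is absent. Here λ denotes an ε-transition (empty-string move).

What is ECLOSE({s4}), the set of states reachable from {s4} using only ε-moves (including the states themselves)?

{s1, s3, s4}

Begin with {s4}.
ε-move s4 → s3; add s3.
ε-move s3 → s1; add s1.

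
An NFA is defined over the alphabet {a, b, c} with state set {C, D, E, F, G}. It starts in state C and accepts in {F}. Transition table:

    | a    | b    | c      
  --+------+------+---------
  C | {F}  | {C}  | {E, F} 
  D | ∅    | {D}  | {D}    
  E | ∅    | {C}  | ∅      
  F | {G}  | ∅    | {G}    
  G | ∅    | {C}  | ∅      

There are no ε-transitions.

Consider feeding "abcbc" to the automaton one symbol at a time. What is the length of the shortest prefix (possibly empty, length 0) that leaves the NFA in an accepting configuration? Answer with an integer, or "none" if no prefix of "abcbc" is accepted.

1

Start in {C}.
Read 'a': {C} → {F}.
None of the earlier sets intersect F, but {F} does.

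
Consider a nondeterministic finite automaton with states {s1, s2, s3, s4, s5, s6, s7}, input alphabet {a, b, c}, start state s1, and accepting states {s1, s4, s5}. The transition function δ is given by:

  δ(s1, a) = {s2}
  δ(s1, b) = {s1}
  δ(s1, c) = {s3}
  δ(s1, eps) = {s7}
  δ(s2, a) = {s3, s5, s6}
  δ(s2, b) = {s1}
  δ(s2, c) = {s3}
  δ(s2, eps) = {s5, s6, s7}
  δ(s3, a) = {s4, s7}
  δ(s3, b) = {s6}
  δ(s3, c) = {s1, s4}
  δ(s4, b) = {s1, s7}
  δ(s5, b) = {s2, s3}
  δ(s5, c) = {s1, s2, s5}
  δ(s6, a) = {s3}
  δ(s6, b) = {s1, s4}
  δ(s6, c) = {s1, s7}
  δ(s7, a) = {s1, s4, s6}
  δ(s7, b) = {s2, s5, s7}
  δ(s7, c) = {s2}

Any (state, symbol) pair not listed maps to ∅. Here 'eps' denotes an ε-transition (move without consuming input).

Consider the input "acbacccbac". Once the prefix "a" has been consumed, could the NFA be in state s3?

No

Start: ε-closure({s1}) = {s1, s7}.
Read 'a': {s1, s7} → {s1, s2, s4, s5, s6, s7}.
State s3 is not in {s1, s2, s4, s5, s6, s7}.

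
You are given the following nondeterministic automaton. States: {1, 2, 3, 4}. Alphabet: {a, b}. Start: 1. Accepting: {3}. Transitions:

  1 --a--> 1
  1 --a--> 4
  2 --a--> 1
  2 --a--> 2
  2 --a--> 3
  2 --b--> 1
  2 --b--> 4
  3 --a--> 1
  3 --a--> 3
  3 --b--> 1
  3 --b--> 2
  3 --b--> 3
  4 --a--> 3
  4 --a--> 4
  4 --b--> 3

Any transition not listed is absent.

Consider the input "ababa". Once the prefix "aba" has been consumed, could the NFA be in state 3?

Yes

Start in {1}.
Read 'a': 1→{1, 4}; now {1, 4}.
Read 'b': 1→∅, 4→{3}; now {3}.
Read 'a': 3→{1, 3}; now {1, 3}.
State 3 is in {1, 3}.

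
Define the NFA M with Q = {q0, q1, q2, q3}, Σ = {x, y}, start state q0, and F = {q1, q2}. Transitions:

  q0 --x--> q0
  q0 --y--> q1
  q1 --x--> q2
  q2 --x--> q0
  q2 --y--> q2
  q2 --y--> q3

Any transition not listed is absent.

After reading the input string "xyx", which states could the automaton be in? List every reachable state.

Start in {q0}.
Read 'x': q0→{q0}; now {q0}.
Read 'y': q0→{q1}; now {q1}.
Read 'x': q1→{q2}; now {q2}.

{q2}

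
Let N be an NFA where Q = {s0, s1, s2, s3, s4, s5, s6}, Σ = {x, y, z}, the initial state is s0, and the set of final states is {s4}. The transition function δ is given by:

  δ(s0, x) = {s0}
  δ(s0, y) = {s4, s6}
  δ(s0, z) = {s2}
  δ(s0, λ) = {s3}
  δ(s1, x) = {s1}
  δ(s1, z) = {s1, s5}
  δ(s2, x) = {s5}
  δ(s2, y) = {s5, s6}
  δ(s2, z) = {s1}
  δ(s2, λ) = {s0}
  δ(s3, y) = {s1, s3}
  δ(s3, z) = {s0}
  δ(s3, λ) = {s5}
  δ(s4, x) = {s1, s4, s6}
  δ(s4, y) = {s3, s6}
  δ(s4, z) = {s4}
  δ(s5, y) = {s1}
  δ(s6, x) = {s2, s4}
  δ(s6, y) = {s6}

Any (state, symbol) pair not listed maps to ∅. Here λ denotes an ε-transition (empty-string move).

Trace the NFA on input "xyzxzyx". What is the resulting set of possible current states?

Start: ε-closure({s0}) = {s0, s3, s5}.
Read 'x': s0→{s0}, s3→∅, s5→∅; union {s0}; ε-closure = {s0, s3, s5}.
Read 'y': s0→{s4, s6}, s3→{s1, s3}, s5→{s1}; union {s1, s3, s4, s6}; ε-closure = {s1, s3, s4, s5, s6}.
Read 'z': s1→{s1, s5}, s3→{s0}, s4→{s4}, s5→∅, s6→∅; union {s0, s1, s4, s5}; ε-closure = {s0, s1, s3, s4, s5}.
Read 'x': s0→{s0}, s1→{s1}, s3→∅, s4→{s1, s4, s6}, s5→∅; union {s0, s1, s4, s6}; ε-closure = {s0, s1, s3, s4, s5, s6}.
Read 'z': s0→{s2}, s1→{s1, s5}, s3→{s0}, s4→{s4}, s5→∅, s6→∅; union {s0, s1, s2, s4, s5}; ε-closure = {s0, s1, s2, s3, s4, s5}.
Read 'y': s0→{s4, s6}, s1→∅, s2→{s5, s6}, s3→{s1, s3}, s4→{s3, s6}, s5→{s1}; now {s1, s3, s4, s5, s6}.
Read 'x': s1→{s1}, s3→∅, s4→{s1, s4, s6}, s5→∅, s6→{s2, s4}; union {s1, s2, s4, s6}; ε-closure = {s0, s1, s2, s3, s4, s5, s6}.

{s0, s1, s2, s3, s4, s5, s6}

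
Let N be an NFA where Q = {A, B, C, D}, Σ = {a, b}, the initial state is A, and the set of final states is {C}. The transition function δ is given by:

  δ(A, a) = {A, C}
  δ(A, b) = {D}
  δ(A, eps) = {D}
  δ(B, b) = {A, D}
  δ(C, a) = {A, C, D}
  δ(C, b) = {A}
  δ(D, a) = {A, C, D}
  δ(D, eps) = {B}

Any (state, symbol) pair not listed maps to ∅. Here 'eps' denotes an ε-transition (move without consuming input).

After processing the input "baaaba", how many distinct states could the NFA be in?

4

Start: ε-closure({A}) = {A, B, D}.
Read 'b': {A, B, D} → {A, B, D}.
Read 'a': {A, B, D} → {A, B, C, D}.
Read 'a': {A, B, C, D} → {A, B, C, D}.
Read 'a': {A, B, C, D} → {A, B, C, D}.
Read 'b': {A, B, C, D} → {A, B, D}.
Read 'a': {A, B, D} → {A, B, C, D}.
That set has 4 states.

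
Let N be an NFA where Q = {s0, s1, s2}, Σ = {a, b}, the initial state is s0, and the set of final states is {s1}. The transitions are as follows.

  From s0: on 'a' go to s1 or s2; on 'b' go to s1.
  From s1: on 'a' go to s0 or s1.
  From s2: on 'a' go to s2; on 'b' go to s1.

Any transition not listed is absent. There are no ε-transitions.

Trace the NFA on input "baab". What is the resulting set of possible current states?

Start in {s0}.
Read 'b': s0→{s1}; now {s1}.
Read 'a': s1→{s0, s1}; now {s0, s1}.
Read 'a': s0→{s1, s2}, s1→{s0, s1}; now {s0, s1, s2}.
Read 'b': s0→{s1}, s1→∅, s2→{s1}; now {s1}.

{s1}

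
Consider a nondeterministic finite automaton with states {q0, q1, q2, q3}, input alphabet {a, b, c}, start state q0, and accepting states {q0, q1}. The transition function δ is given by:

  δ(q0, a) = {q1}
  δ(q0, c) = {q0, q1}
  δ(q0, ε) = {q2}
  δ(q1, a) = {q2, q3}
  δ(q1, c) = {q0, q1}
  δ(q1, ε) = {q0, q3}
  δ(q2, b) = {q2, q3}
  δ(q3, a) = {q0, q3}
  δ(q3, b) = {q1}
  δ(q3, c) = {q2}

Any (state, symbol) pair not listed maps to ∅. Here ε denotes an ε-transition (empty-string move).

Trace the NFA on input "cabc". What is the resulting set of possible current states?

Start: ε-closure({q0}) = {q0, q2}.
Read 'c': {q0, q2} → {q0, q1, q2, q3}.
Read 'a': {q0, q1, q2, q3} → {q0, q1, q2, q3}.
Read 'b': {q0, q1, q2, q3} → {q0, q1, q2, q3}.
Read 'c': {q0, q1, q2, q3} → {q0, q1, q2, q3}.

{q0, q1, q2, q3}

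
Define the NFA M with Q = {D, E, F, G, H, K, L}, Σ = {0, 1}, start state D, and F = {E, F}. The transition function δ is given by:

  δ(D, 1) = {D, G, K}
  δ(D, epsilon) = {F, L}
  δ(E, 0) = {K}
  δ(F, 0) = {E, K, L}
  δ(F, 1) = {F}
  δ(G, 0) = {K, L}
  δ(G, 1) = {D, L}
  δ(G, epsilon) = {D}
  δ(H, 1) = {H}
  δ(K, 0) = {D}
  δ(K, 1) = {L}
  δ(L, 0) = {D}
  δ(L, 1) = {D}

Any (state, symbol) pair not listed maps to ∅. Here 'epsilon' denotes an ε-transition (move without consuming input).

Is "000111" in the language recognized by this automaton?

Yes

Start: ε-closure({D}) = {D, F, L}.
Read '0': {D, F, L} → {D, E, F, K, L}.
Read '0': {D, E, F, K, L} → {D, E, F, K, L}.
Read '0': {D, E, F, K, L} → {D, E, F, K, L}.
Read '1': {D, E, F, K, L} → {D, F, G, K, L}.
Read '1': {D, F, G, K, L} → {D, F, G, K, L}.
Read '1': {D, F, G, K, L} → {D, F, G, K, L}.
The final set {D, F, G, K, L} contains the accepting state F.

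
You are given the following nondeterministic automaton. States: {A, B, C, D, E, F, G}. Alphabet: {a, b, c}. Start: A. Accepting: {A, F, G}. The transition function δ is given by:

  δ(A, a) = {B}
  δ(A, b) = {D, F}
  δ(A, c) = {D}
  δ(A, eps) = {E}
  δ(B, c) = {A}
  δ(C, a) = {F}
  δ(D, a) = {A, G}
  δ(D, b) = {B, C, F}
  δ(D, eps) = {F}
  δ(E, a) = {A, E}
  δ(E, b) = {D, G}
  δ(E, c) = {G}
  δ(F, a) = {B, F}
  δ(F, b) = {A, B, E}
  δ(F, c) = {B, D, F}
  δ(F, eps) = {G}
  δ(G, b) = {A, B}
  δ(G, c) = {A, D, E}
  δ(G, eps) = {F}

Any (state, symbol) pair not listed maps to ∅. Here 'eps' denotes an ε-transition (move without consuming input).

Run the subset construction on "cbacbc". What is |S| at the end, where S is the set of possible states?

6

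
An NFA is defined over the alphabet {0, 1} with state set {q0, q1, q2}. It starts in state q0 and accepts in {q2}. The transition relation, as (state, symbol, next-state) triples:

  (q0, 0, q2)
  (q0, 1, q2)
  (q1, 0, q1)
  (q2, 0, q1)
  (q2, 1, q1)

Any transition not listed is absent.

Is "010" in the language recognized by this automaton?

No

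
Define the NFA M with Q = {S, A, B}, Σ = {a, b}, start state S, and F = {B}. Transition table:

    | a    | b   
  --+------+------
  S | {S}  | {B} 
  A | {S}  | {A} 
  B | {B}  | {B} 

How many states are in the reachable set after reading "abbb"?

1

Start in {S}.
Read 'a': S→{S}; now {S}.
Read 'b': S→{B}; now {B}.
Read 'b': B→{B}; now {B}.
Read 'b': B→{B}; now {B}.
That set has 1 state.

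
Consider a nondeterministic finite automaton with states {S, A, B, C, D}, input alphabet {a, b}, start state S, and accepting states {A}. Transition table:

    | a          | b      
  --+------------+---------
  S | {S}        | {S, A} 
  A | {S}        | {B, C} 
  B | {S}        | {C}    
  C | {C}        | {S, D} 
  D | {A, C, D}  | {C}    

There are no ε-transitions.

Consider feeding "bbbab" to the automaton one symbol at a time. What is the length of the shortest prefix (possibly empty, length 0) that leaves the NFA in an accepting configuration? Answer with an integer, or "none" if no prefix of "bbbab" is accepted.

1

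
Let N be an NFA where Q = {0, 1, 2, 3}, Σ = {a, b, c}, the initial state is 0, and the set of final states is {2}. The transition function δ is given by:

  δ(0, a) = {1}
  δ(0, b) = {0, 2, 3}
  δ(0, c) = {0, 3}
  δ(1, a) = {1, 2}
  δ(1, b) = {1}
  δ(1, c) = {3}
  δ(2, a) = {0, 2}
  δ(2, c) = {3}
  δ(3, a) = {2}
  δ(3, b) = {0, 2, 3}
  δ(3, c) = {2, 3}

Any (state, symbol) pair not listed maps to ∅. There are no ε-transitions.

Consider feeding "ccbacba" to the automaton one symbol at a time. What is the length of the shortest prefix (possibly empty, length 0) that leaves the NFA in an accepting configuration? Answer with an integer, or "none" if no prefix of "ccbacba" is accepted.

2

Start in {0}.
Read 'c': {0} → {0, 3}.
Read 'c': {0, 3} → {0, 2, 3}.
None of the earlier sets intersect F, but {0, 2, 3} does.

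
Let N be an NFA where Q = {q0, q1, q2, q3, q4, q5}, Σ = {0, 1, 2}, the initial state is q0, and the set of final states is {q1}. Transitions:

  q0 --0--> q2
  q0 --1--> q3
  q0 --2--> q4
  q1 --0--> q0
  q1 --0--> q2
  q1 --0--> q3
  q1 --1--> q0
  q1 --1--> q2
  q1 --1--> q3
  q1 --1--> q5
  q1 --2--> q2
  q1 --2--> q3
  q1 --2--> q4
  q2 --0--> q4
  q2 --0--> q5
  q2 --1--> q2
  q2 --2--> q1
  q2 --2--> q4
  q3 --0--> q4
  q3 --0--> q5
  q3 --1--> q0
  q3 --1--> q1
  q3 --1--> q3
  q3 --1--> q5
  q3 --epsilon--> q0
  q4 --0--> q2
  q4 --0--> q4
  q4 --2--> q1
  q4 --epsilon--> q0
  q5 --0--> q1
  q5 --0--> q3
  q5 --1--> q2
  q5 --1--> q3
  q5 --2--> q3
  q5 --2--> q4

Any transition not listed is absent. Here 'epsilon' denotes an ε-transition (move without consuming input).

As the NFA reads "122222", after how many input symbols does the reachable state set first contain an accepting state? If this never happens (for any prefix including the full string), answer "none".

3

Start in {q0}.
Read '1': q0→{q3}; union {q3}; ε-closure = {q0, q3}.
Read '2': q0→{q4}, q3→∅; union {q4}; ε-closure = {q0, q4}.
Read '2': q0→{q4}, q4→{q1}; union {q1, q4}; ε-closure = {q0, q1, q4}.
None of the earlier sets intersect F, but {q0, q1, q4} does.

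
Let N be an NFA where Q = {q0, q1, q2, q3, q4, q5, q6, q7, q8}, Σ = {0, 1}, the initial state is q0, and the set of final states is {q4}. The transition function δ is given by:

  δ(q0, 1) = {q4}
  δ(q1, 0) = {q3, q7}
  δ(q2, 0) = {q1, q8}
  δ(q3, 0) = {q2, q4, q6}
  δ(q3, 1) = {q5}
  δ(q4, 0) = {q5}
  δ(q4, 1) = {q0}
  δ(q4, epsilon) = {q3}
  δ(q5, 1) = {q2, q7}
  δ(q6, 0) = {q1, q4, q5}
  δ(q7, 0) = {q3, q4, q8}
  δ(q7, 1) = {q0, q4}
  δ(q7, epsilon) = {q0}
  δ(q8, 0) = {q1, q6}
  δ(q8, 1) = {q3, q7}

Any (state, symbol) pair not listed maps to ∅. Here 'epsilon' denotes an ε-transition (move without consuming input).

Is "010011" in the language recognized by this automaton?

No

Start in {q0}.
Read '0': {q0} → ∅.
The set is empty and remains empty for the remaining 5 symbols.
The final set ∅ contains no accepting state.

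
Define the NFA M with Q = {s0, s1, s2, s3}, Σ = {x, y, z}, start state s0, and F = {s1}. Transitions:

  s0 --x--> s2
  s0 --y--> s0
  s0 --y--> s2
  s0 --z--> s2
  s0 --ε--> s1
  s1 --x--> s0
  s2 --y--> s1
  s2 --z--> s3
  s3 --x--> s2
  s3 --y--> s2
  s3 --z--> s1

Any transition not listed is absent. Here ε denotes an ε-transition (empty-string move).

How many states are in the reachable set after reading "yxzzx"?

3

Start: ε-closure({s0}) = {s0, s1}.
Read 'y': {s0, s1} → {s0, s1, s2}.
Read 'x': {s0, s1, s2} → {s0, s1, s2}.
Read 'z': {s0, s1, s2} → {s2, s3}.
Read 'z': {s2, s3} → {s1, s3}.
Read 'x': {s1, s3} → {s0, s1, s2}.
That set has 3 states.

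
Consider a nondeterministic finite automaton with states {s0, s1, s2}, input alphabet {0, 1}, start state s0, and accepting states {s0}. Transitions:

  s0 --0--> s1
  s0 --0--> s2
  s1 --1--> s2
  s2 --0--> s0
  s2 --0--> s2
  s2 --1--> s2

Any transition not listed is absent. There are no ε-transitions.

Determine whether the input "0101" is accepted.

Start in {s0}.
Read '0': s0→{s1, s2}; now {s1, s2}.
Read '1': s1→{s2}, s2→{s2}; now {s2}.
Read '0': s2→{s0, s2}; now {s0, s2}.
Read '1': s0→∅, s2→{s2}; now {s2}.
The final set {s2} contains no accepting state.

No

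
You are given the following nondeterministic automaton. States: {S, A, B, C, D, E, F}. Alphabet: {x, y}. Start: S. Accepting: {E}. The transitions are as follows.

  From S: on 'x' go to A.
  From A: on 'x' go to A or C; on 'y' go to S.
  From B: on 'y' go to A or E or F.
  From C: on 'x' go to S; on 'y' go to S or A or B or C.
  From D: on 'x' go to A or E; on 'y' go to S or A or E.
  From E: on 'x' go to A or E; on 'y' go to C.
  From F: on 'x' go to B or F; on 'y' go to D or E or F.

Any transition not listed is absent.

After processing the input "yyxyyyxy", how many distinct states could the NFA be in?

0

Start in {S}.
Read 'y': {S} → ∅.
The set is empty and remains empty for the remaining 7 symbols.
That set has 0 states.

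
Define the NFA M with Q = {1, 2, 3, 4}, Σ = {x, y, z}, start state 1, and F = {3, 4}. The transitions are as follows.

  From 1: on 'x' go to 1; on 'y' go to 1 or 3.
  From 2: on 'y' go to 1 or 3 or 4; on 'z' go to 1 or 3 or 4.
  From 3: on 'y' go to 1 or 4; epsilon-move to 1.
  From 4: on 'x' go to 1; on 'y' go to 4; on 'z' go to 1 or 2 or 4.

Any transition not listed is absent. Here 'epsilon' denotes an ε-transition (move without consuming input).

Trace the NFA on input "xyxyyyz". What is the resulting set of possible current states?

{1, 2, 4}

Start in {1}.
Read 'x': {1} → {1}.
Read 'y': {1} → {1, 3}.
Read 'x': {1, 3} → {1}.
Read 'y': {1} → {1, 3}.
Read 'y': {1, 3} → {1, 3, 4}.
Read 'y': {1, 3, 4} → {1, 3, 4}.
Read 'z': {1, 3, 4} → {1, 2, 4}.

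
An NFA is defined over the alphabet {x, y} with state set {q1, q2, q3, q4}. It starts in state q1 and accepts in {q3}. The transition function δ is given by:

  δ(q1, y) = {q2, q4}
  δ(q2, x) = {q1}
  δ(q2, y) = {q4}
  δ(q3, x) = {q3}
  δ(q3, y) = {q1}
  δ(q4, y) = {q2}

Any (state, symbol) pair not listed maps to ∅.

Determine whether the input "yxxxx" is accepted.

No

Start in {q1}.
Read 'y': q1→{q2, q4}; now {q2, q4}.
Read 'x': q2→{q1}, q4→∅; now {q1}.
Read 'x': q1→∅; now ∅.
The set is empty and remains empty for the remaining 2 symbols.
The final set ∅ contains no accepting state.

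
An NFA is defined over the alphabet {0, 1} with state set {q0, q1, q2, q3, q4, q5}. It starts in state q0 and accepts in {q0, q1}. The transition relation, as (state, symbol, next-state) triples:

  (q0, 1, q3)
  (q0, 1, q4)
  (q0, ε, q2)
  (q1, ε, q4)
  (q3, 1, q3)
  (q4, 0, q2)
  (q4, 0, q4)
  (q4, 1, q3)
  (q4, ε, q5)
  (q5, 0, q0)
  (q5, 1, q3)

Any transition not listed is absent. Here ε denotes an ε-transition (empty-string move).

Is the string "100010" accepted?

Start: ε-closure({q0}) = {q0, q2}.
Read '1': {q0, q2} → {q3, q4, q5}.
Read '0': {q3, q4, q5} → {q0, q2, q4, q5}.
Read '0': {q0, q2, q4, q5} → {q0, q2, q4, q5}.
Read '0': {q0, q2, q4, q5} → {q0, q2, q4, q5}.
Read '1': {q0, q2, q4, q5} → {q3, q4, q5}.
Read '0': {q3, q4, q5} → {q0, q2, q4, q5}.
The final set {q0, q2, q4, q5} contains the accepting state q0.

Yes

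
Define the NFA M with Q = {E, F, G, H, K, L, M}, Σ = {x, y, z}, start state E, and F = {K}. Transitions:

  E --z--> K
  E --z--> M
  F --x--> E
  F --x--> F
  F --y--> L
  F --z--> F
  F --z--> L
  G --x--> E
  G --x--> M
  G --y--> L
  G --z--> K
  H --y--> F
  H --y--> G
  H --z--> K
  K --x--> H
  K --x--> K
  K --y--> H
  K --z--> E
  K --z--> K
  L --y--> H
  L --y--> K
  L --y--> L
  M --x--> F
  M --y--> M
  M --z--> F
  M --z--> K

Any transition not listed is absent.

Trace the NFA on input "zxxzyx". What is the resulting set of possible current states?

{F, H, K}

Start in {E}.
Read 'z': E→{K, M}; now {K, M}.
Read 'x': K→{H, K}, M→{F}; now {F, H, K}.
Read 'x': F→{E, F}, H→∅, K→{H, K}; now {E, F, H, K}.
Read 'z': E→{K, M}, F→{F, L}, H→{K}, K→{E, K}; now {E, F, K, L, M}.
Read 'y': E→∅, F→{L}, K→{H}, L→{H, K, L}, M→{M}; now {H, K, L, M}.
Read 'x': H→∅, K→{H, K}, L→∅, M→{F}; now {F, H, K}.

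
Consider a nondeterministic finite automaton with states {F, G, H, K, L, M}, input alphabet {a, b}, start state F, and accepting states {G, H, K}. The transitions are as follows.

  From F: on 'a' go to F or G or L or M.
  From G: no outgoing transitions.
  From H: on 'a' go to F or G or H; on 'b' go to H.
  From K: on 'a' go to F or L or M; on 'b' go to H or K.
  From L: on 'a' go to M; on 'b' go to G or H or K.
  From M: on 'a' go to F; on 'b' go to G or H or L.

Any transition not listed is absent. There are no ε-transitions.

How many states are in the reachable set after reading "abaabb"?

3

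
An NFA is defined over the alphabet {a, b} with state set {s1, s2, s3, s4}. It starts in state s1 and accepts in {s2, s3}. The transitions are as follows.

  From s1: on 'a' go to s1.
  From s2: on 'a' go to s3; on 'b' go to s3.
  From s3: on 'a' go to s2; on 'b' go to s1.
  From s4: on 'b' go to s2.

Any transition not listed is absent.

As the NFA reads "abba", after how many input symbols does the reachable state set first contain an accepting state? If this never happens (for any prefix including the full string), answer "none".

Start in {s1}.
Read 'a': s1→{s1}; now {s1}.
Read 'b': s1→∅; now ∅.
The set is empty and remains empty for the remaining 2 symbols.
No reachable set along the way intersects F.

none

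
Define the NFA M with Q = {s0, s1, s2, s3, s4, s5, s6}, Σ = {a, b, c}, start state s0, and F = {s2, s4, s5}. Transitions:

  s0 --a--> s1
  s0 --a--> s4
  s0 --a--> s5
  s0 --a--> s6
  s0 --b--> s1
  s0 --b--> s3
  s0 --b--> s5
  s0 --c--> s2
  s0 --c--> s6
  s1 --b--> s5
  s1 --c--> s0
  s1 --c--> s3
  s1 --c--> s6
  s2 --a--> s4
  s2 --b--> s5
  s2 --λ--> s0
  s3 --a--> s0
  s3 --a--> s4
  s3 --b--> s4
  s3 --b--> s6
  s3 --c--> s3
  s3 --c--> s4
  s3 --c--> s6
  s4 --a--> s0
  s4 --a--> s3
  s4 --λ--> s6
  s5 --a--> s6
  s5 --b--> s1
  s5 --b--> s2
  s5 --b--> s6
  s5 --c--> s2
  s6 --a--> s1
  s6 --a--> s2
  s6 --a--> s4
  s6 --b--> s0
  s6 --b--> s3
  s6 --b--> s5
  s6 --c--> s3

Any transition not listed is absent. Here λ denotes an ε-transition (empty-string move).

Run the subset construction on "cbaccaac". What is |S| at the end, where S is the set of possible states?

5

Start in {s0}.
Read 'c': s0→{s2, s6}; union {s2, s6}; ε-closure = {s0, s2, s6}.
Read 'b': s0→{s1, s3, s5}, s2→{s5}, s6→{s0, s3, s5}; now {s0, s1, s3, s5}.
Read 'a': s0→{s1, s4, s5, s6}, s1→∅, s3→{s0, s4}, s5→{s6}; now {s0, s1, s4, s5, s6}.
Read 'c': s0→{s2, s6}, s1→{s0, s3, s6}, s4→∅, s5→{s2}, s6→{s3}; now {s0, s2, s3, s6}.
Read 'c': s0→{s2, s6}, s2→∅, s3→{s3, s4, s6}, s6→{s3}; union {s2, s3, s4, s6}; ε-closure = {s0, s2, s3, s4, s6}.
Read 'a': s0→{s1, s4, s5, s6}, s2→{s4}, s3→{s0, s4}, s4→{s0, s3}, s6→{s1, s2, s4}; now {s0, s1, s2, s3, s4, s5, s6}.
Read 'a': s0→{s1, s4, s5, s6}, s1→∅, s2→{s4}, s3→{s0, s4}, s4→{s0, s3}, s5→{s6}, s6→{s1, s2, s4}; now {s0, s1, s2, s3, s4, s5, s6}.
Read 'c': s0→{s2, s6}, s1→{s0, s3, s6}, s2→∅, s3→{s3, s4, s6}, s4→∅, s5→{s2}, s6→{s3}; now {s0, s2, s3, s4, s6}.
That set has 5 states.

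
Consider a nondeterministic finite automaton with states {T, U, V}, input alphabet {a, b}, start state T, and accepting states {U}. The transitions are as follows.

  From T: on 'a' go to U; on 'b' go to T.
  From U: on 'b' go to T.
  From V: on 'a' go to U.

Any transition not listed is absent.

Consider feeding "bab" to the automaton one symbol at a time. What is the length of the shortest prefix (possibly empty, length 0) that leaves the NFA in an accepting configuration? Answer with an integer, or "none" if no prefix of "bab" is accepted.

Start in {T}.
Read 'b': {T} → {T}.
Read 'a': {T} → {U}.
None of the earlier sets intersect F, but {U} does.

2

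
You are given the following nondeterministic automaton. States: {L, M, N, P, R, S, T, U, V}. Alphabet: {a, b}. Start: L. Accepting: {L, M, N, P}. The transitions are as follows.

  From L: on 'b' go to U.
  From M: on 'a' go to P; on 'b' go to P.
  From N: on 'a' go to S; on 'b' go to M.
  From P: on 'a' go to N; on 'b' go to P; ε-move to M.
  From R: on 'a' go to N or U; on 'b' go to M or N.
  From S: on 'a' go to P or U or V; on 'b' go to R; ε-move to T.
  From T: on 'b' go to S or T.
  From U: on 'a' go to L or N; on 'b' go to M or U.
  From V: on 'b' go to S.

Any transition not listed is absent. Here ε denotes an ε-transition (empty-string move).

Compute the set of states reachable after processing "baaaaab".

{M, P, R, S, T}

Start in {L}.
Read 'b': {L} → {U}.
Read 'a': {U} → {L, N}.
Read 'a': {L, N} → {S, T}.
Read 'a': {S, T} → {M, P, U, V}.
Read 'a': {M, P, U, V} → {L, M, N, P}.
Read 'a': {L, M, N, P} → {M, N, P, S, T}.
Read 'b': {M, N, P, S, T} → {M, P, R, S, T}.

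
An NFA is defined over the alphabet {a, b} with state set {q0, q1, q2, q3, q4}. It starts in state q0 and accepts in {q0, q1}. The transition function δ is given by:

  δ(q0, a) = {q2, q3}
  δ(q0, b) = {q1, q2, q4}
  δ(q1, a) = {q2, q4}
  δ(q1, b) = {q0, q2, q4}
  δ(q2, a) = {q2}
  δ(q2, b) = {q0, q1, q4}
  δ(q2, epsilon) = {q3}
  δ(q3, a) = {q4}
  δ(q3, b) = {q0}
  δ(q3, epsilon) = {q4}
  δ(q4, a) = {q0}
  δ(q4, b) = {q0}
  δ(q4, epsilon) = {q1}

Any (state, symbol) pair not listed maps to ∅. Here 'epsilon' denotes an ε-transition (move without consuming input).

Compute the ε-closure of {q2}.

Begin with {q2}.
ε-move q2 → q3; add q3.
ε-move q3 → q4; add q4.
ε-move q4 → q1; add q1.

{q1, q2, q3, q4}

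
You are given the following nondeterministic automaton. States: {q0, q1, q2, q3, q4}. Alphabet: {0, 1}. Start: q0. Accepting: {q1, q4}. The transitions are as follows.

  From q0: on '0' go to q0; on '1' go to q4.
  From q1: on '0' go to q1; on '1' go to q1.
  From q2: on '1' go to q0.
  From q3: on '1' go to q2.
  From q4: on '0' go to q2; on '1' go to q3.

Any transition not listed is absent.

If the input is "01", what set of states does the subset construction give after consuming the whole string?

Start in {q0}.
Read '0': {q0} → {q0}.
Read '1': {q0} → {q4}.

{q4}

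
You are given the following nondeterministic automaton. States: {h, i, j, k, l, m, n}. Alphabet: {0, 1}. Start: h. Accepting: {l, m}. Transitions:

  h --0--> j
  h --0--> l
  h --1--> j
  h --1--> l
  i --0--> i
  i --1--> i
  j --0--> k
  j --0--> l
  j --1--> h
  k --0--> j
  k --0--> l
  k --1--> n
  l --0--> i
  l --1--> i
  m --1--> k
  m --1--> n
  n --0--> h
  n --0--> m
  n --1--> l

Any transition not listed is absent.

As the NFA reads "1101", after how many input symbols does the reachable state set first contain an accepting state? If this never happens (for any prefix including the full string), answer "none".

Start in {h}.
Read '1': {h} → {j, l}.
None of the earlier sets intersect F, but {j, l} does.

1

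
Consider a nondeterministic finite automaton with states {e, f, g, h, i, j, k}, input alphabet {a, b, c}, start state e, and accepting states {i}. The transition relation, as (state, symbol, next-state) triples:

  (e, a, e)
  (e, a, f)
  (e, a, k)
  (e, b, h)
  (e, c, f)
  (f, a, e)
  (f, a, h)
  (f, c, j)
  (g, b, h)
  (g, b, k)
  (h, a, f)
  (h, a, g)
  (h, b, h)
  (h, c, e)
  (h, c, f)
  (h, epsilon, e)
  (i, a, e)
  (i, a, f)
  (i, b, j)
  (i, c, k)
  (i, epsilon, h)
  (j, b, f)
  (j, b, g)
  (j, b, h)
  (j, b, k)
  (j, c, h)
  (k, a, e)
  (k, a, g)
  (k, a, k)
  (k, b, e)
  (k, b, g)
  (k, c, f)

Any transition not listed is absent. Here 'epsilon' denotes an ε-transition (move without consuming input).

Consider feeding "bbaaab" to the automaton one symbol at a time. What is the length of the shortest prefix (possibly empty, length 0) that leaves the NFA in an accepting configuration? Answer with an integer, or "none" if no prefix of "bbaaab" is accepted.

none

Start in {e}.
Read 'b': e→{h}; union {h}; ε-closure = {e, h}.
Read 'b': e→{h}, h→{h}; union {h}; ε-closure = {e, h}.
Read 'a': e→{e, f, k}, h→{f, g}; now {e, f, g, k}.
Read 'a': e→{e, f, k}, f→{e, h}, g→∅, k→{e, g, k}; now {e, f, g, h, k}.
Read 'a': e→{e, f, k}, f→{e, h}, g→∅, h→{f, g}, k→{e, g, k}; now {e, f, g, h, k}.
Read 'b': e→{h}, f→∅, g→{h, k}, h→{h}, k→{e, g}; now {e, g, h, k}.
No reachable set along the way intersects F.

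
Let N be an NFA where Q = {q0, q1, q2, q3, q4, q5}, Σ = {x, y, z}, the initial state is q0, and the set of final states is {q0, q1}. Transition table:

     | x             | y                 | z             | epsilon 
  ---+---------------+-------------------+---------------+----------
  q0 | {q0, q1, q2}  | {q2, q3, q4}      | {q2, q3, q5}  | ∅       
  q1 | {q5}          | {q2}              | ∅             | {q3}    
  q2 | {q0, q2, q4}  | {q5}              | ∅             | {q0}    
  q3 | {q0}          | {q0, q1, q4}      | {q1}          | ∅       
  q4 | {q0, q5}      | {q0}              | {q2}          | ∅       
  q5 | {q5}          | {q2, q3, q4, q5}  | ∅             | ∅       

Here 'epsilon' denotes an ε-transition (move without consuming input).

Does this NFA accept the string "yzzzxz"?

Start in {q0}.
Read 'y': {q0} → {q0, q2, q3, q4}.
Read 'z': {q0, q2, q3, q4} → {q0, q1, q2, q3, q5}.
Read 'z': {q0, q1, q2, q3, q5} → {q0, q1, q2, q3, q5}.
Read 'z': {q0, q1, q2, q3, q5} → {q0, q1, q2, q3, q5}.
Read 'x': {q0, q1, q2, q3, q5} → {q0, q1, q2, q3, q4, q5}.
Read 'z': {q0, q1, q2, q3, q4, q5} → {q0, q1, q2, q3, q5}.
The final set {q0, q1, q2, q3, q5} contains the accepting states q0, q1.

Yes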